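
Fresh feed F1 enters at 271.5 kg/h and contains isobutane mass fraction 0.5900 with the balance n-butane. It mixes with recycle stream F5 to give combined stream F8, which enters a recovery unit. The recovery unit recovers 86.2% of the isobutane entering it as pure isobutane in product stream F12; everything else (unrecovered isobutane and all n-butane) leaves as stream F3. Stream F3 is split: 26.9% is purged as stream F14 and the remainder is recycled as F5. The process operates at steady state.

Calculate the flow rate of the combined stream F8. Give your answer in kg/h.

n-butane enters only via F1 and leaves only via the purge: 271.5×0.410 = 0.269×(n-butane in F3), and the recovery unit passes all n-butane, so n-butane in F8 = n-butane in F3 = 413.81 kg/h.
isobutane in F8: m_A = 271.5×0.590 + (1−0.269)·(1−0.862)·m_A, so m_A = 160.19/0.8991 = 178.16 kg/h.
F8 = 178.16 + 413.81 = 591.97 kg/h.

592 kg/h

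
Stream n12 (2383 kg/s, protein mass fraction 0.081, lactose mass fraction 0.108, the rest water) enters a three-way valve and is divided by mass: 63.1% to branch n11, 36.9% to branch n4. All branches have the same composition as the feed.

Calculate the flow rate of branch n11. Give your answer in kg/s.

Branch n11 flow = 0.631×2383 = 1503.7 kg/s.

1504 kg/s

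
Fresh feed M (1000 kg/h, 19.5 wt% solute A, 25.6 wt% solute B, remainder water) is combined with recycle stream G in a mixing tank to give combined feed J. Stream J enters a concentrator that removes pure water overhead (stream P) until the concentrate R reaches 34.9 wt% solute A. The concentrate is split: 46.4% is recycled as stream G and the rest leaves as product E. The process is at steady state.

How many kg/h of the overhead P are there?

Overall solute A balance (none leaves overhead): solute A in fresh feed = solute A in product, i.e. 1000×0.195 = (1−0.464)·R·0.349.
R = 195/(0.349×0.536) = 1042.4 kg/h.
Recycle G = 0.464×1042.4 = 483.68 kg/h.
Combined feed J = 1000 + 483.68 = 1483.7 kg/h.
Overhead P = J − R = 1483.7 − 1042.4 = 441.26 kg/h.

441.3 kg/h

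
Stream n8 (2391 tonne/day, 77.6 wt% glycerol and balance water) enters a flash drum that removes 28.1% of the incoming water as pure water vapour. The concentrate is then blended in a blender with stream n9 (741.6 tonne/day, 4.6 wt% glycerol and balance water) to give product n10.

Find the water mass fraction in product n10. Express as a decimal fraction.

0.366

Vapour removed = 0.281×0.224×2391 = 150.5 tonne/day; concentrate = 2240.5 tonne/day.
water reaching the mixer = 385.08 (from concentrate) + 741.6×0.954 = 1092.6 tonne/day.
Product flow = 2240.5 + 741.6 = 2982.1 tonne/day; water fraction = 0.366.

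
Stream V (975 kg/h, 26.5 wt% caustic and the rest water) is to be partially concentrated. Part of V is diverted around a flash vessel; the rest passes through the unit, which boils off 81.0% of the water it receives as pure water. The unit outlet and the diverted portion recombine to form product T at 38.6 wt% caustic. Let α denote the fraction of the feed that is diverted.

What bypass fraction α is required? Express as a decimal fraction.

0.473

All 975×0.265 = 258.38 kg/h of caustic reaches T, so T = 258.38/0.386 = 669.37 kg/h and vapour = 305.63 kg/h.
The evaporator receives (1−α)·975 of feed at 0.735 water and removes 0.810 of that water:
0.810×0.735×(1−α)×975 = 305.63
(1−α) = 305.63/580.47 = 0.5265;  α = 0.4735.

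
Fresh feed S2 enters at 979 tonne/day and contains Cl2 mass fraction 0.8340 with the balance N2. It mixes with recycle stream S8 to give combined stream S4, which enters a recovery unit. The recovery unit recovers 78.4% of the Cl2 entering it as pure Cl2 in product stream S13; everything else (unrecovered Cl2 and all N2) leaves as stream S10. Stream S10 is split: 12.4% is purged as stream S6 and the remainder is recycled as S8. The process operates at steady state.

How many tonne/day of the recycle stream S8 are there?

N2 enters only via S2 and leaves only via the purge: 979×0.166 = 0.124×(N2 in S10), and the recovery unit passes all N2, so N2 in S4 = N2 in S10 = 1310.6 tonne/day.
Cl2 in S4: m_A = 979×0.834 + (1−0.124)·(1−0.784)·m_A, so m_A = 816.49/0.8108 = 1007 tonne/day.
S10 = (1−0.784)×1007 + 1310.6 = 1528.1 tonne/day.
Recycle S8 = (1−0.124)×1528.1 = 1338.6 tonne/day.

1339 tonne/day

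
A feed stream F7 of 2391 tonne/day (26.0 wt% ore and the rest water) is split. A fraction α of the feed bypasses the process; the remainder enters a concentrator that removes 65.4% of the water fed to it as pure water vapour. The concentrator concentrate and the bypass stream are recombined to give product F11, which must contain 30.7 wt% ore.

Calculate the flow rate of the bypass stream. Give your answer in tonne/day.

1635 tonne/day

All 2391×0.260 = 621.66 tonne/day of ore reaches F11, so F11 = 621.66/0.307 = 2025 tonne/day and vapour = 366.05 tonne/day.
The evaporator receives (1−α)·2391 of feed at 0.740 water and removes 0.654 of that water:
0.654×0.740×(1−α)×2391 = 366.05
(1−α) = 366.05/1157.1 = 0.3163;  α = 0.6837.
Bypass flow = 0.6837×2391 = 1634.6 tonne/day.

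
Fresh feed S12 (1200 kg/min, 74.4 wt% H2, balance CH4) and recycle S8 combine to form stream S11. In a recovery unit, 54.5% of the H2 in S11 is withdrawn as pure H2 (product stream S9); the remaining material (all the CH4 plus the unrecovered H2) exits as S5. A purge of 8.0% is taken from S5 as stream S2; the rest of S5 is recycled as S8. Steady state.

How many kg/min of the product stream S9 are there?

H2 in S11: m_A = 1200×0.744 + (1−0.080)·(1−0.545)·m_A, so m_A = 892.8/0.5814 = 1535.6 kg/min.
Product S9 = 0.545×1535.6 = 836.9 kg/min.

836.9 kg/min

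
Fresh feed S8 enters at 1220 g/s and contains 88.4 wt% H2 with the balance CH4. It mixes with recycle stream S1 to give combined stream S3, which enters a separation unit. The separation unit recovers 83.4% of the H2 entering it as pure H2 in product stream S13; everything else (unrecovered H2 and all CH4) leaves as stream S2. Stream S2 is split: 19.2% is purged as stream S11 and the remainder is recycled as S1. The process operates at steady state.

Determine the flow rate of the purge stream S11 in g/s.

CH4 enters only via S8 and leaves only via the purge: 1220×0.116 = 0.192×(CH4 in S2), and the separation unit passes all CH4, so CH4 in S3 = CH4 in S2 = 737.08 g/s.
H2 in S3: m_A = 1220×0.884 + (1−0.192)·(1−0.834)·m_A, so m_A = 1078.5/0.8659 = 1245.5 g/s.
S2 = (1−0.834)×1245.5 + 737.08 = 943.84 g/s.
Purge S11 = 0.192×943.84 = 181.22 g/s.

181.2 g/s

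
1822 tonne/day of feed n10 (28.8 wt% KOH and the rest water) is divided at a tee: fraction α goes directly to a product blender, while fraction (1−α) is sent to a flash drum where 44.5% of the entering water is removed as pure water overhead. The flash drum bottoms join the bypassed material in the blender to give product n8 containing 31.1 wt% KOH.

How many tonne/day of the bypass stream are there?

All 1822×0.288 = 524.74 tonne/day of KOH reaches n8, so n8 = 524.74/0.311 = 1687.3 tonne/day and vapour = 134.75 tonne/day.
The evaporator receives (1−α)·1822 of feed at 0.712 water and removes 0.445 of that water:
0.445×0.712×(1−α)×1822 = 134.75
(1−α) = 134.75/577.28 = 0.2334;  α = 0.7666.
Bypass flow = 0.7666×1822 = 1396.7 tonne/day.

1397 tonne/day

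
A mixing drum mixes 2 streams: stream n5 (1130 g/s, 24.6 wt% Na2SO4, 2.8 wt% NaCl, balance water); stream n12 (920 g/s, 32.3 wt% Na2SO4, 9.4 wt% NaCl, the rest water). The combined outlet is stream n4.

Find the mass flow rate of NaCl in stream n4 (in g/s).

118.1 g/s

NaCl out = NaCl in = 1130×0.028 + 920×0.094 = 118.12 g/s.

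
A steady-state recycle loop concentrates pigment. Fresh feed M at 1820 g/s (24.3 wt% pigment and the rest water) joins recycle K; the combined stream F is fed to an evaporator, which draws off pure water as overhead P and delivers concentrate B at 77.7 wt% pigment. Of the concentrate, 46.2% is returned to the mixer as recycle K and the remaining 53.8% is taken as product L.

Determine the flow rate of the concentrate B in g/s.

Overall pigment balance (none leaves overhead): pigment in fresh feed = pigment in product, i.e. 1820×0.243 = (1−0.462)·B·0.777.
B = 442.26/(0.777×0.538) = 1058 g/s.

1058 g/s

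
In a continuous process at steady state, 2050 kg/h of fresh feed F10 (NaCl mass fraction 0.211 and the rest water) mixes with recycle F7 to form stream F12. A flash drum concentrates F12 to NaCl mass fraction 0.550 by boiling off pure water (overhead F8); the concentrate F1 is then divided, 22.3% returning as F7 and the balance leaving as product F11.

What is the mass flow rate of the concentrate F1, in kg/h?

1012 kg/h

Overall NaCl balance (none leaves overhead): NaCl in fresh feed = NaCl in product, i.e. 2050×0.211 = (1−0.223)·F1·0.550.
F1 = 432.55/(0.550×0.777) = 1012.2 kg/h.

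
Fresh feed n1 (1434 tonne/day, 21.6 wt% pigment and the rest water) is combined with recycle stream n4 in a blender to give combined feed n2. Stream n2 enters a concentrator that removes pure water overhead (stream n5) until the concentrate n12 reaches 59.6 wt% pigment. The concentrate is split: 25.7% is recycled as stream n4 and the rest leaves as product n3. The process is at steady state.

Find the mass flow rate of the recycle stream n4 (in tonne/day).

Overall pigment balance (none leaves overhead): pigment in fresh feed = pigment in product, i.e. 1434×0.216 = (1−0.257)·n12·0.596.
n12 = 309.74/(0.596×0.743) = 699.47 tonne/day.
Recycle n4 = 0.257×699.47 = 179.76 tonne/day.

179.8 tonne/day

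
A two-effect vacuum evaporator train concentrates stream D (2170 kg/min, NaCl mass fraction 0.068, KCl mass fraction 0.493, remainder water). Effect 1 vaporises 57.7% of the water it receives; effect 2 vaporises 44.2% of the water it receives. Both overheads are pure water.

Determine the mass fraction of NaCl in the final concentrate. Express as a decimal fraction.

0.102

water in feed = 2170×0.439 = 952.63 kg/min.
After stage 1: water left = (1−0.577)×952.63 = 402.96; stream total = 1620.3 kg/min.
After stage 2: water left = (1−0.442)×402.96 = 224.85; final concentrate = 1442.2 kg/min.
NaCl fraction = 147.56/1442.2 = 0.102.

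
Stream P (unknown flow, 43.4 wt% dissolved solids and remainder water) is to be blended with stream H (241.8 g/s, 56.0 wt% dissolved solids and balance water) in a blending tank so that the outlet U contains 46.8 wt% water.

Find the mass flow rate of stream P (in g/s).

Let P be the unknown flow. Total out = 241.8 + P.
water balance: 106.39 + 0.566·P = 0.468·(241.8 + P)
(0.566 − 0.468)·P = 0.468×241.8 − 106.39 = 6.7704
P = 6.7704 / 0.098 = 69.086 g/s

69.09 g/s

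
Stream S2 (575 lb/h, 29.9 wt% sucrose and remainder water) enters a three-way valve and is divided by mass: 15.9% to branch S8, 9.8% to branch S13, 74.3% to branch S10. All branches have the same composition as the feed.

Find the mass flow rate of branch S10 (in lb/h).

427.2 lb/h

Branch S10 flow = 0.743×575 = 427.23 lb/h.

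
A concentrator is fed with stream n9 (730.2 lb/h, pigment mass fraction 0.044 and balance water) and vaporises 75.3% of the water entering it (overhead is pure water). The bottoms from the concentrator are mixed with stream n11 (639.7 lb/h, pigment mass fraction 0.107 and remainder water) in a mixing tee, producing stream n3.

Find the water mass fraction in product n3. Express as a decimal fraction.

0.881

Vapour removed = 0.753×0.956×730.2 = 525.65 lb/h; concentrate = 204.55 lb/h.
water reaching the mixer = 172.42 (from concentrate) + 639.7×0.893 = 743.68 lb/h.
Product flow = 204.55 + 639.7 = 844.25 lb/h; water fraction = 0.881.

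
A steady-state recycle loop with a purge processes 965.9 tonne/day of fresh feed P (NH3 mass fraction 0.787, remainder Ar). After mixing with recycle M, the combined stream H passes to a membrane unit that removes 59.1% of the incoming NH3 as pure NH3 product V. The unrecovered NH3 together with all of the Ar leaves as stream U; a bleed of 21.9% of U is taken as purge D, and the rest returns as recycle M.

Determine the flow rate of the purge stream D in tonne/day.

Ar enters only via P and leaves only via the purge: 965.9×0.213 = 0.219×(Ar in U), and the membrane unit passes all Ar, so Ar in H = Ar in U = 939.44 tonne/day.
NH3 in H: m_A = 965.9×0.787 + (1−0.219)·(1−0.591)·m_A, so m_A = 760.16/0.6806 = 1116.9 tonne/day.
U = (1−0.591)×1116.9 + 939.44 = 1396.3 tonne/day.
Purge D = 0.219×1396.3 = 305.78 tonne/day.

305.8 tonne/day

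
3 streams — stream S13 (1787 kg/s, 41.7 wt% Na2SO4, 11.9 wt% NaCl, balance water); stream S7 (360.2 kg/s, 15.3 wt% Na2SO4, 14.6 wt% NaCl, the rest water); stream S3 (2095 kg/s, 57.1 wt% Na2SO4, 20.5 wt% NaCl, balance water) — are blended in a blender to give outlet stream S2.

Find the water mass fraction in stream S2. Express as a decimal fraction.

0.3656

Total flow out = 1787 + 360.2 + 2095 = 4242.2 kg/s.
water in = 1787×0.464 + 360.2×0.701 + 2095×0.224 = 1550.9 kg/s.
water mass fraction in S2 = 1550.9/4242.2 = 0.3656.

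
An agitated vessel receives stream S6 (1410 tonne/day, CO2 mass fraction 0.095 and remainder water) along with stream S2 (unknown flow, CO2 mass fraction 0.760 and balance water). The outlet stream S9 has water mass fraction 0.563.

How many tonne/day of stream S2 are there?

Let S2 be the unknown flow. Total out = 1410 + S2.
water balance: 1276 + 0.240·S2 = 0.563·(1410 + S2)
(0.240 − 0.563)·S2 = 0.563×1410 − 1276 = -482.22
S2 = -482.22 / -0.323 = 1492.9 tonne/day

1493 tonne/day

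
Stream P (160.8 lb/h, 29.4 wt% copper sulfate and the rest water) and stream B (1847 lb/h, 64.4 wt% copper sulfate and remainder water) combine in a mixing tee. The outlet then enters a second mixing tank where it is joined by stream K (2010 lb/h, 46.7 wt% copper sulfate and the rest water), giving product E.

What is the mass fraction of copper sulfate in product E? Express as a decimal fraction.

Overall, product flow = 4017.8 lb/h.
copper sulfate in = 160.8×0.294 + 1847×0.644 + 2010×0.467 = 2175.4 lb/h.
copper sulfate fraction in E = 0.5414.

0.5414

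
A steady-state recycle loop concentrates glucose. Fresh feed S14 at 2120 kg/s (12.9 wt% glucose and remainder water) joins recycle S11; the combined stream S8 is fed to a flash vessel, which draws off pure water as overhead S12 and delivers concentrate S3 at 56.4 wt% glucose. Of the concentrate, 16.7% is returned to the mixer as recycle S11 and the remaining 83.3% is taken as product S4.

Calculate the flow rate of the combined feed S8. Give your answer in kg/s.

Overall glucose balance (none leaves overhead): glucose in fresh feed = glucose in product, i.e. 2120×0.129 = (1−0.167)·S3·0.564.
S3 = 273.48/(0.564×0.833) = 582.11 kg/s.
Recycle S11 = 0.167×582.11 = 97.212 kg/s.
Combined feed S8 = 2120 + 97.212 = 2217.2 kg/s.

2217 kg/s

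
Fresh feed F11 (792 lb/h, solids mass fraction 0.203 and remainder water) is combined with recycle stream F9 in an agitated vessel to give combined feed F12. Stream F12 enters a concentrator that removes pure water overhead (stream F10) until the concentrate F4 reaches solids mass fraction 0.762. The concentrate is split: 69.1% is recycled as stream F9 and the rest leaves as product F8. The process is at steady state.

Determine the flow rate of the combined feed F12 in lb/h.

Overall solids balance (none leaves overhead): solids in fresh feed = solids in product, i.e. 792×0.203 = (1−0.691)·F4·0.762.
F4 = 160.78/(0.762×0.309) = 682.82 lb/h.
Recycle F9 = 0.691×682.82 = 471.83 lb/h.
Combined feed F12 = 792 + 471.83 = 1263.8 lb/h.

1264 lb/h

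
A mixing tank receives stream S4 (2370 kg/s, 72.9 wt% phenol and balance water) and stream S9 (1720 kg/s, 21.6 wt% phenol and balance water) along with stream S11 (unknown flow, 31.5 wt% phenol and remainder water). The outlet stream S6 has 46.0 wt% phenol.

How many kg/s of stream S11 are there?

Let S11 be the unknown flow. Total out = 4090 + S11.
phenol balance: 2099.2 + 0.315·S11 = 0.460·(4090 + S11)
(0.315 − 0.460)·S11 = 0.460×4090 − 2099.2 = -217.85
S11 = -217.85 / -0.145 = 1502.4 kg/s

1502 kg/s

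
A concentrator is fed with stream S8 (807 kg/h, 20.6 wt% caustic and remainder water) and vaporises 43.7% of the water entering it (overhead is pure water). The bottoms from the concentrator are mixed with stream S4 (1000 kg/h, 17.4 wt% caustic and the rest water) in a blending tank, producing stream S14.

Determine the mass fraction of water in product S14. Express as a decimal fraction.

Vapour removed = 0.437×0.794×807 = 280.01 kg/h; concentrate = 526.99 kg/h.
water reaching the mixer = 360.75 (from concentrate) + 1000×0.826 = 1186.7 kg/h.
Product flow = 526.99 + 1000 = 1527 kg/h; water fraction = 0.777.

0.777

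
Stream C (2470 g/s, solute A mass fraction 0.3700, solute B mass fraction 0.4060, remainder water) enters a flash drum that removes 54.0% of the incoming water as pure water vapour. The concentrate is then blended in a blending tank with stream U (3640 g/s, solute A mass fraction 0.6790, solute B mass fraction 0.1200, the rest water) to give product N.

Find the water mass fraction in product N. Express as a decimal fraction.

0.1697

Vapour removed = 0.540×0.224×2470 = 298.77 g/s; concentrate = 2171.2 g/s.
water reaching the mixer = 254.51 (from concentrate) + 3640×0.201 = 986.15 g/s.
Product flow = 2171.2 + 3640 = 5811.2 g/s; water fraction = 0.1697.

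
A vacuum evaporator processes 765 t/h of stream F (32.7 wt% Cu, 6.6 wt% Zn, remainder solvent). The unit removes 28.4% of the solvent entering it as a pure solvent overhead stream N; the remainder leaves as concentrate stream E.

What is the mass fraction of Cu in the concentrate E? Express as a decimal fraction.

0.3951

Cu is not removed: 765×0.327 = 250.16 t/h of Cu enters E.
solvent entering = 765×0.607 = 464.35 t/h; overhead removed = 0.284×464.35 = 131.88 t/h.
Concentrate = 765 − 131.88 = 633.12 t/h.
Mass fraction = 250.16/633.12 = 0.3951.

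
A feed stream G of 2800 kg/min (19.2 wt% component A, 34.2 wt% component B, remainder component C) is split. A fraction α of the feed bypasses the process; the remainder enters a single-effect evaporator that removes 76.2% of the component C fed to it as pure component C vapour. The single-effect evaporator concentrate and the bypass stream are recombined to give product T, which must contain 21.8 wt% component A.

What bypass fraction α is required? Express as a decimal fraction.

All 2800×0.192 = 537.6 kg/min of component A reaches T, so T = 537.6/0.218 = 2466.1 kg/min and vapour = 333.94 kg/min.
The evaporator receives (1−α)·2800 of feed at 0.466 component C and removes 0.762 of that component C:
0.762×0.466×(1−α)×2800 = 333.94
(1−α) = 333.94/994.26 = 0.3359;  α = 0.6641.

0.664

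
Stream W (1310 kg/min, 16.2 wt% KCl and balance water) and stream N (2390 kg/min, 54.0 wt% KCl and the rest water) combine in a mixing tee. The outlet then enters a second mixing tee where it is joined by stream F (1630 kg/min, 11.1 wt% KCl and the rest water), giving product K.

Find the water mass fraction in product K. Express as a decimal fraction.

Overall, product flow = 5330 kg/min.
water in = 1310×0.838 + 2390×0.460 + 1630×0.889 = 3646.2 kg/min.
water fraction in K = 0.684.

0.684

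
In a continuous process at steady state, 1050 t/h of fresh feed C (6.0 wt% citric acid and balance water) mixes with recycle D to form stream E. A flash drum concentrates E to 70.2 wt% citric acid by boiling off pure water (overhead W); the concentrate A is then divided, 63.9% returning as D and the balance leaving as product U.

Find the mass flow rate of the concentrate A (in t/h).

Overall citric acid balance (none leaves overhead): citric acid in fresh feed = citric acid in product, i.e. 1050×0.060 = (1−0.639)·A·0.702.
A = 63/(0.702×0.361) = 248.6 t/h.

248.6 t/h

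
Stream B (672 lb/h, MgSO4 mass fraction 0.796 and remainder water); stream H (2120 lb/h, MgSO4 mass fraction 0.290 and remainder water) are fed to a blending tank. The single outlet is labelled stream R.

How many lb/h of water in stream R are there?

1642 lb/h

water out = water in = 672×0.204 + 2120×0.710 = 1642.3 lb/h.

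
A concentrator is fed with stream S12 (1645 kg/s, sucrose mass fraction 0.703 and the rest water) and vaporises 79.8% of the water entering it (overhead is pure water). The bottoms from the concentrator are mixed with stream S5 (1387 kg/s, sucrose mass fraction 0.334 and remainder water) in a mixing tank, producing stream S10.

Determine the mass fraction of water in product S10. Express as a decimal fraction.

Vapour removed = 0.798×0.297×1645 = 389.87 kg/s; concentrate = 1255.1 kg/s.
water reaching the mixer = 98.69 (from concentrate) + 1387×0.666 = 1022.4 kg/s.
Product flow = 1255.1 + 1387 = 2642.1 kg/s; water fraction = 0.387.

0.387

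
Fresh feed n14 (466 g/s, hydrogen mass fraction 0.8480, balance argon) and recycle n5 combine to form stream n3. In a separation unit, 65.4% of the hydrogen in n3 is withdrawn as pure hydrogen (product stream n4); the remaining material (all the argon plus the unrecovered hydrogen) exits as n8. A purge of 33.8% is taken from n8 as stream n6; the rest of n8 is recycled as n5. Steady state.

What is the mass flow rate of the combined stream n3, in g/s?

argon enters only via n14 and leaves only via the purge: 466×0.152 = 0.338×(argon in n8), and the separation unit passes all argon, so argon in n3 = argon in n8 = 209.56 g/s.
hydrogen in n3: m_A = 466×0.848 + (1−0.338)·(1−0.654)·m_A, so m_A = 395.17/0.7709 = 512.57 g/s.
n3 = 512.57 + 209.56 = 722.14 g/s.

722.1 g/s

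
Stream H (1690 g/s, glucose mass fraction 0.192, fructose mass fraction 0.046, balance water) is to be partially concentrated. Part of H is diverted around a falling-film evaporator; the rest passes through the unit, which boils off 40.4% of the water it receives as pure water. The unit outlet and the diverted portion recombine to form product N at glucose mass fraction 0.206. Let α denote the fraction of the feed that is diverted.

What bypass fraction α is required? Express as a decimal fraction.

All 1690×0.192 = 324.48 g/s of glucose reaches N, so N = 324.48/0.206 = 1575.1 g/s and vapour = 114.85 g/s.
The evaporator receives (1−α)·1690 of feed at 0.762 water and removes 0.404 of that water:
0.404×0.762×(1−α)×1690 = 114.85
(1−α) = 114.85/520.26 = 0.2208;  α = 0.7792.

0.779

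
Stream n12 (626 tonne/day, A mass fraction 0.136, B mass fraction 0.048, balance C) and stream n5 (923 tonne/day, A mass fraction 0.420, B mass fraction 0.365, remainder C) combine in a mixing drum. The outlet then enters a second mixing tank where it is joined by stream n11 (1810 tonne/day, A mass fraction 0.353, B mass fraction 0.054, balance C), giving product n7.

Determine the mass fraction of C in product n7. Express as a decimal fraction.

Overall, product flow = 3359 tonne/day.
C in = 626×0.816 + 923×0.215 + 1810×0.593 = 1782.6 tonne/day.
C fraction in n7 = 0.531.

0.531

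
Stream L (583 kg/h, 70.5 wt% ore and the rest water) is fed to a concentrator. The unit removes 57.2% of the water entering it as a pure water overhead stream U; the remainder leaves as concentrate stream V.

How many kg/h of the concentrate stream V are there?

484.6 kg/h

water entering = 583×0.295 = 171.98 kg/h; overhead removed = 0.572×171.98 = 98.375 kg/h.
Concentrate = 583 − 98.375 = 484.62 kg/h.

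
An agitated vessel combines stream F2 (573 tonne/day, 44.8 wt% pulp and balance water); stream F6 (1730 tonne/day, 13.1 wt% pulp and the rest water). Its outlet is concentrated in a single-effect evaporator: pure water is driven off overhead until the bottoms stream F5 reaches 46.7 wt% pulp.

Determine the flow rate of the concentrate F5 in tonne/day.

1035 tonne/day

pulp entering = 573×0.448 + 1730×0.131 = 483.33 tonne/day.
All pulp reports to F5, so F5 = 483.33/0.467 = 1035 tonne/day.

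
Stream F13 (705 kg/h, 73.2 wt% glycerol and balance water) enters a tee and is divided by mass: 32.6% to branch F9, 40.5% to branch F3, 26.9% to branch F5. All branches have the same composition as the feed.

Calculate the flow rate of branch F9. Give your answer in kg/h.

Branch F9 flow = 0.326×705 = 229.83 kg/h.

229.8 kg/h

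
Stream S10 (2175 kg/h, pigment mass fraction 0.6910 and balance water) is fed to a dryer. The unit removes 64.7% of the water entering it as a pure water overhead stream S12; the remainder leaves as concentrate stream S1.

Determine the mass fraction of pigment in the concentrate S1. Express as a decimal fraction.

pigment is not removed: 2175×0.691 = 1502.9 kg/h of pigment enters S1.
water entering = 2175×0.309 = 672.08 kg/h; overhead removed = 0.647×672.08 = 434.83 kg/h.
Concentrate = 2175 − 434.83 = 1740.2 kg/h.
Mass fraction = 1502.9/1740.2 = 0.8637.

0.8637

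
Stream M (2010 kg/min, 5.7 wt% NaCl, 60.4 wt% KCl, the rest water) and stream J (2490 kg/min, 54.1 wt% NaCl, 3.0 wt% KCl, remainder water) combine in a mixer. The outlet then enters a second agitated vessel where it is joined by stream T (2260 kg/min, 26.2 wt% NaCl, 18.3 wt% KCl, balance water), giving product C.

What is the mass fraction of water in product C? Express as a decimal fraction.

0.444

Overall, product flow = 6760 kg/min.
water in = 2010×0.339 + 2490×0.429 + 2260×0.555 = 3003.9 kg/min.
water fraction in C = 0.444.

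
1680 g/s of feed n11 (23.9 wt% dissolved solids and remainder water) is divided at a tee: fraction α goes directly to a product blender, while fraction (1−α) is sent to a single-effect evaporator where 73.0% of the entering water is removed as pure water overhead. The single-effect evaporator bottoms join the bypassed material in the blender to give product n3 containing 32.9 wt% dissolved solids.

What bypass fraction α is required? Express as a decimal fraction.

0.508

All 1680×0.239 = 401.52 g/s of dissolved solids reaches n3, so n3 = 401.52/0.329 = 1220.4 g/s and vapour = 459.57 g/s.
The evaporator receives (1−α)·1680 of feed at 0.761 water and removes 0.730 of that water:
0.730×0.761×(1−α)×1680 = 459.57
(1−α) = 459.57/933.29 = 0.4924;  α = 0.5076.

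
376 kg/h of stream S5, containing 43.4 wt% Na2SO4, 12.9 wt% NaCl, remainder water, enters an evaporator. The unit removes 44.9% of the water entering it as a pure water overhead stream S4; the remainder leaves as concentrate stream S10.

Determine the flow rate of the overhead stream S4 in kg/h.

water entering = 376×0.437 = 164.31 kg/h; overhead removed = 0.449×164.31 = 73.776 kg/h.

73.78 kg/h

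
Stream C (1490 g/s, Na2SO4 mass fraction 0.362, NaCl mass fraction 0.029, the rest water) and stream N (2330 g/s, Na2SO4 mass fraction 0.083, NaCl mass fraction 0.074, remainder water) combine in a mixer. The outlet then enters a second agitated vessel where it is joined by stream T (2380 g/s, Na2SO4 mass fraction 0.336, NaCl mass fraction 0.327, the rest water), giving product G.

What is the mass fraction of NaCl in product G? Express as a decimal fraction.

Overall, product flow = 6200 g/s.
NaCl in = 1490×0.029 + 2330×0.074 + 2380×0.327 = 993.89 g/s.
NaCl fraction in G = 0.160.

0.160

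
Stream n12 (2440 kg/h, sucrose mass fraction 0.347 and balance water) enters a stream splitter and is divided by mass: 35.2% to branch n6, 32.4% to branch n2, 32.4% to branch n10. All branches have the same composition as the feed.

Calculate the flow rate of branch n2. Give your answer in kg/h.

Branch n2 flow = 0.324×2440 = 790.56 kg/h.

790.6 kg/h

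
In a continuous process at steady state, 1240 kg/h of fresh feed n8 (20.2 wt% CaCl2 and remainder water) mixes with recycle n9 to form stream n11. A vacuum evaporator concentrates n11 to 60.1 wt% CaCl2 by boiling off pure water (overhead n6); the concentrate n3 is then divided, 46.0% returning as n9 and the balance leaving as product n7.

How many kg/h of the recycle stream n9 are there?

Overall CaCl2 balance (none leaves overhead): CaCl2 in fresh feed = CaCl2 in product, i.e. 1240×0.202 = (1−0.460)·n3·0.601.
n3 = 250.48/(0.601×0.540) = 771.8 kg/h.
Recycle n9 = 0.460×771.8 = 355.03 kg/h.

355 kg/h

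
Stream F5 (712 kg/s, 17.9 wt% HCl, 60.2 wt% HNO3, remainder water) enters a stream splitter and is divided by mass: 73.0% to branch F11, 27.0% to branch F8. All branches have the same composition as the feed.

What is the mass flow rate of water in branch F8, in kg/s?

Branch F8 total = 0.270×712 = 192.24 kg/s.
water in F8 = 0.219×192.24 = 42.101 kg/s.

42.1 kg/s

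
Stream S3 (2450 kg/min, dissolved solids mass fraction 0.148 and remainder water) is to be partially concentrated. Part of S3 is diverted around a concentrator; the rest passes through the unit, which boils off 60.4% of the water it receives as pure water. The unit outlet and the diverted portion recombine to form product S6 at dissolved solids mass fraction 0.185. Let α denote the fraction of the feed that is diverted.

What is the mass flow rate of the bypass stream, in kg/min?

All 2450×0.148 = 362.6 kg/min of dissolved solids reaches S6, so S6 = 362.6/0.185 = 1960 kg/min and vapour = 490 kg/min.
The evaporator receives (1−α)·2450 of feed at 0.852 water and removes 0.604 of that water:
0.604×0.852×(1−α)×2450 = 490
(1−α) = 490/1260.8 = 0.3886;  α = 0.6114.
Bypass flow = 0.6114×2450 = 1497.8 kg/min.

1498 kg/min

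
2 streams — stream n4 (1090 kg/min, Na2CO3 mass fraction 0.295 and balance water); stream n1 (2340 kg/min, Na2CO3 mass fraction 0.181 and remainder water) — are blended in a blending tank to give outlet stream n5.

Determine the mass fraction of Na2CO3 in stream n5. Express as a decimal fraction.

0.217

Total flow out = 1090 + 2340 = 3430 kg/min.
Na2CO3 in = 1090×0.295 + 2340×0.181 = 745.09 kg/min.
Na2CO3 mass fraction in n5 = 745.09/3430 = 0.217.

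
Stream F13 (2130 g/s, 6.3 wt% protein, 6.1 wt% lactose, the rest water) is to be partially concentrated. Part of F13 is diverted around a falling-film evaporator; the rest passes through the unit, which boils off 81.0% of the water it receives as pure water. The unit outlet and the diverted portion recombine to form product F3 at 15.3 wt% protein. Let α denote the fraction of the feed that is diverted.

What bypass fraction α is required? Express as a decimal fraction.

All 2130×0.063 = 134.19 g/s of protein reaches F3, so F3 = 134.19/0.153 = 877.06 g/s and vapour = 1252.9 g/s.
The evaporator receives (1−α)·2130 of feed at 0.876 water and removes 0.810 of that water:
0.810×0.876×(1−α)×2130 = 1252.9
(1−α) = 1252.9/1511.4 = 0.8290;  α = 0.1710.

0.171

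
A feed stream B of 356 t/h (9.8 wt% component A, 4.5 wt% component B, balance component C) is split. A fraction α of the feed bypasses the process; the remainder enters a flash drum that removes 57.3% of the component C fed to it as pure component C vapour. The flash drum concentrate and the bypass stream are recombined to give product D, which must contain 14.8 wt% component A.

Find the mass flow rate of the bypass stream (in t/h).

111.1 t/h

All 356×0.098 = 34.888 t/h of component A reaches D, so D = 34.888/0.148 = 235.73 t/h and vapour = 120.27 t/h.
The evaporator receives (1−α)·356 of feed at 0.857 component C and removes 0.573 of that component C:
0.573×0.857×(1−α)×356 = 120.27
(1−α) = 120.27/174.82 = 0.6880;  α = 0.3120.
Bypass flow = 0.3120×356 = 111.08 t/h.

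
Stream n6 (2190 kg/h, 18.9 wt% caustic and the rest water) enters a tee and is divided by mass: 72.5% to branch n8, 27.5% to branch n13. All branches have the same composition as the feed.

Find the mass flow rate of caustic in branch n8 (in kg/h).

300.1 kg/h

Branch n8 total = 0.725×2190 = 1587.8 kg/h.
caustic in n8 = 0.189×1587.8 = 300.08 kg/h.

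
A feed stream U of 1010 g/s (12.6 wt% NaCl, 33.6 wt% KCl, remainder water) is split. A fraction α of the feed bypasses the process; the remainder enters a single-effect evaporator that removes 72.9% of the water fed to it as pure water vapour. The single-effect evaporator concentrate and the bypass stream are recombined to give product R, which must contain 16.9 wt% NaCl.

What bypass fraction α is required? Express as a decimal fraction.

All 1010×0.126 = 127.26 g/s of NaCl reaches R, so R = 127.26/0.169 = 753.02 g/s and vapour = 256.98 g/s.
The evaporator receives (1−α)·1010 of feed at 0.538 water and removes 0.729 of that water:
0.729×0.538×(1−α)×1010 = 256.98
(1−α) = 256.98/396.12 = 0.6487;  α = 0.3513.

0.351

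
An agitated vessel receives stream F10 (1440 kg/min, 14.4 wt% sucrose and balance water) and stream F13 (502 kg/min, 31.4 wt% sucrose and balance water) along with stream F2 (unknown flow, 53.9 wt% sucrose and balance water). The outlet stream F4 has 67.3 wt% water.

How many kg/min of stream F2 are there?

Let F2 be the unknown flow. Total out = 1942 + F2.
water balance: 1577 + 0.461·F2 = 0.673·(1942 + F2)
(0.461 − 0.673)·F2 = 0.673×1942 − 1577 = -270.05
F2 = -270.05 / -0.212 = 1273.8 kg/min

1274 kg/min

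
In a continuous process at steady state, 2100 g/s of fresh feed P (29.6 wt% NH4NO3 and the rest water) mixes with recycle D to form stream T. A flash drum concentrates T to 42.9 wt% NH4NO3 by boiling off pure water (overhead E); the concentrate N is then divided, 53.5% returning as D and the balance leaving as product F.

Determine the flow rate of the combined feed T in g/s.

3767 g/s

Overall NH4NO3 balance (none leaves overhead): NH4NO3 in fresh feed = NH4NO3 in product, i.e. 2100×0.296 = (1−0.535)·N·0.429.
N = 621.6/(0.429×0.465) = 3116 g/s.
Recycle D = 0.535×3116 = 1667.1 g/s.
Combined feed T = 2100 + 1667.1 = 3767.1 g/s.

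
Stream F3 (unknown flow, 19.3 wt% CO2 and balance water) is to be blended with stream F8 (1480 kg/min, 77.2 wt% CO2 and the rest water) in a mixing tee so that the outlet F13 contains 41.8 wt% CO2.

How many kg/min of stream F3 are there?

2329 kg/min

Let F3 be the unknown flow. Total out = 1480 + F3.
CO2 balance: 1142.6 + 0.193·F3 = 0.418·(1480 + F3)
(0.193 − 0.418)·F3 = 0.418×1480 − 1142.6 = -523.92
F3 = -523.92 / -0.225 = 2328.5 kg/min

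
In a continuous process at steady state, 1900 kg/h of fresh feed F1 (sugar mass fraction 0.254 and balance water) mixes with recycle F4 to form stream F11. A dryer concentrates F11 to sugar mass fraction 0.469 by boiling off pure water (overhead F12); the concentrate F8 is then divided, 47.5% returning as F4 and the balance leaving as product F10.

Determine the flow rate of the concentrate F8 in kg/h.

Overall sugar balance (none leaves overhead): sugar in fresh feed = sugar in product, i.e. 1900×0.254 = (1−0.475)·F8·0.469.
F8 = 482.6/(0.469×0.525) = 1960 kg/h.

1960 kg/h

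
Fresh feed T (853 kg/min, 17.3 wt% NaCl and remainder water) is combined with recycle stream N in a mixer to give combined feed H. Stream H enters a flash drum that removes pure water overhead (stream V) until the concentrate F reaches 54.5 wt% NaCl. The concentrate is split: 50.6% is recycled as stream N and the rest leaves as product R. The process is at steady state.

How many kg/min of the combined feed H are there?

Overall NaCl balance (none leaves overhead): NaCl in fresh feed = NaCl in product, i.e. 853×0.173 = (1−0.506)·F·0.545.
F = 147.57/(0.545×0.494) = 548.11 kg/min.
Recycle N = 0.506×548.11 = 277.35 kg/min.
Combined feed H = 853 + 277.35 = 1130.3 kg/min.

1130 kg/min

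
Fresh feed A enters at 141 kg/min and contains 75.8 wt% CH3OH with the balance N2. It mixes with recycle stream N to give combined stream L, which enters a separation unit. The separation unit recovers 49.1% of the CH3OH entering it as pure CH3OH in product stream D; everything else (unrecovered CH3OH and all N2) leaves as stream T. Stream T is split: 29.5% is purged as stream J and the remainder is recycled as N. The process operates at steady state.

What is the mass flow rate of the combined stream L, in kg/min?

282.4 kg/min

N2 enters only via A and leaves only via the purge: 141×0.242 = 0.295×(N2 in T), and the separation unit passes all N2, so N2 in L = N2 in T = 115.67 kg/min.
CH3OH in L: m_A = 141×0.758 + (1−0.295)·(1−0.491)·m_A, so m_A = 106.88/0.6412 = 166.7 kg/min.
L = 166.7 + 115.67 = 282.36 kg/min.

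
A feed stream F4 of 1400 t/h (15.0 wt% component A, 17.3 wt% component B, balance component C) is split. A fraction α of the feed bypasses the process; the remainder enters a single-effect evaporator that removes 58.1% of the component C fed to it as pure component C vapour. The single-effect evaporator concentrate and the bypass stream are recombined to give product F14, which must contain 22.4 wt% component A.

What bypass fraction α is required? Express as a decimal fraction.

All 1400×0.150 = 210 t/h of component A reaches F14, so F14 = 210/0.224 = 937.5 t/h and vapour = 462.5 t/h.
The evaporator receives (1−α)·1400 of feed at 0.677 component C and removes 0.581 of that component C:
0.581×0.677×(1−α)×1400 = 462.5
(1−α) = 462.5/550.67 = 0.8399;  α = 0.1601.

0.160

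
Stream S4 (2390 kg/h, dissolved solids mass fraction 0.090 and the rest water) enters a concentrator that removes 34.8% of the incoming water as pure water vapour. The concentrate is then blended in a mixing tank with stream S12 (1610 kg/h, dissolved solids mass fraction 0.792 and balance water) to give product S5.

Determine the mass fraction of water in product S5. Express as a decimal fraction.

0.541

Vapour removed = 0.348×0.910×2390 = 756.87 kg/h; concentrate = 1633.1 kg/h.
water reaching the mixer = 1418 (from concentrate) + 1610×0.208 = 1752.9 kg/h.
Product flow = 1633.1 + 1610 = 3243.1 kg/h; water fraction = 0.541.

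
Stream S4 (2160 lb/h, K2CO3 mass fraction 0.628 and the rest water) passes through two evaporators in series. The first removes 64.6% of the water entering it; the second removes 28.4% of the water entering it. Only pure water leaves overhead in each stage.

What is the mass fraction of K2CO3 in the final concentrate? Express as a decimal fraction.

water in feed = 2160×0.372 = 803.52 lb/h.
After stage 1: water left = (1−0.646)×803.52 = 284.45; stream total = 1640.9 lb/h.
After stage 2: water left = (1−0.284)×284.45 = 203.66; final concentrate = 1560.1 lb/h.
K2CO3 fraction = 1356.5/1560.1 = 0.869.

0.869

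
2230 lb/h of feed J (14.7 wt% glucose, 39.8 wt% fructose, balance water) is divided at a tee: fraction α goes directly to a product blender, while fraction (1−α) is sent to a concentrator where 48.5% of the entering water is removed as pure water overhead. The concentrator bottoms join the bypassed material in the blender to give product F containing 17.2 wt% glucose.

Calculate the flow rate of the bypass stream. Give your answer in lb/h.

All 2230×0.147 = 327.81 lb/h of glucose reaches F, so F = 327.81/0.172 = 1905.9 lb/h and vapour = 324.13 lb/h.
The evaporator receives (1−α)·2230 of feed at 0.455 water and removes 0.485 of that water:
0.485×0.455×(1−α)×2230 = 324.13
(1−α) = 324.13/492.11 = 0.6587;  α = 0.3413.
Bypass flow = 0.3413×2230 = 761.2 lb/h.

761.2 lb/h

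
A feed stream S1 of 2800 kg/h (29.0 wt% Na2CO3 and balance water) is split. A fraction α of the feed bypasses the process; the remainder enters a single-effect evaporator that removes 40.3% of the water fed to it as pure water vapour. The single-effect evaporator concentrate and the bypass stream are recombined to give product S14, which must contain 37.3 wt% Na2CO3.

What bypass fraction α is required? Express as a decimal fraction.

All 2800×0.290 = 812 kg/h of Na2CO3 reaches S14, so S14 = 812/0.373 = 2176.9 kg/h and vapour = 623.06 kg/h.
The evaporator receives (1−α)·2800 of feed at 0.710 water and removes 0.403 of that water:
0.403×0.710×(1−α)×2800 = 623.06
(1−α) = 623.06/801.16 = 0.7777;  α = 0.2223.

0.222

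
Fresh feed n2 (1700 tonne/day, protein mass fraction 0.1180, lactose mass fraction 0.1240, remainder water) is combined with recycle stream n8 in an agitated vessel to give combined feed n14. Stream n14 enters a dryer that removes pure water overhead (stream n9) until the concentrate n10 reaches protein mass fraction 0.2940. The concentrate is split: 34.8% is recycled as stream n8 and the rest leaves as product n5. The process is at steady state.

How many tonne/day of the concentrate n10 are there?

Overall protein balance (none leaves overhead): protein in fresh feed = protein in product, i.e. 1700×0.118 = (1−0.348)·n10·0.294.
n10 = 200.6/(0.294×0.652) = 1046.5 tonne/day.

1046 tonne/day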